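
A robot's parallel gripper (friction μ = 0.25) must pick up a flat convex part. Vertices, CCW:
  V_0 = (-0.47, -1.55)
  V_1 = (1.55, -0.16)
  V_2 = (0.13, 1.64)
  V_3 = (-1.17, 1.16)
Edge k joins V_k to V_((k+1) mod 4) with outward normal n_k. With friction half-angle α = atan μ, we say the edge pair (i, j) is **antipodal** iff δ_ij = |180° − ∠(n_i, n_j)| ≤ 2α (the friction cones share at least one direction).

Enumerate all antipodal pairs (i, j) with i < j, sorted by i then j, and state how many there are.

count = 2; pairs: (0,2), (1,3)

α = atan 0.25 = 14.04°;  2α = 28.07°
n_0 = (+0.5669, -0.8238)
n_1 = (+0.7851, +0.6194)
n_2 = (-0.3464, +0.9381)
n_3 = (-0.9682, -0.2501)
  (0,1): δ = 86.26°  ·
  (0,2): δ = 14.27°  ✓
  (0,3): δ = 69.95°  ·
  (1,2): δ = 108.00°  ·
  (1,3): δ = 23.79°  ✓
  (2,3): δ = 95.78°  ·
antipodal pairs: 2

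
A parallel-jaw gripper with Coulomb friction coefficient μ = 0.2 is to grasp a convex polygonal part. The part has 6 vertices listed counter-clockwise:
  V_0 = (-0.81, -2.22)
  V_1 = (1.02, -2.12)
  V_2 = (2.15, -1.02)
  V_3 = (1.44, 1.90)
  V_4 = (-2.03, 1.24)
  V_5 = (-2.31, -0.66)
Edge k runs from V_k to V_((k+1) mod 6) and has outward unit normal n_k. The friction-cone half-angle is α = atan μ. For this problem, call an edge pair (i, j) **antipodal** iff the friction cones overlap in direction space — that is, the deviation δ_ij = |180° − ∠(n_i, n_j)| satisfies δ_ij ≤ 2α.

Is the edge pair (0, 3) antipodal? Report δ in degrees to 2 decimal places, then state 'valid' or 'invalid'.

δ = 7.64°, valid

α = atan 0.2 = 11.31°;  2α = 22.62°
edge 0: e_0 = (+1.83, +0.10);  n_0 = (+0.0546, -0.9985)
edge 3: e_3 = (-3.47, -0.66);  n_3 = (-0.1869, +0.9824)
∠(n_0, n_3) = 172.36°
δ = |180° − 172.36°| = 7.64°
7.64° ≤ 2α = 22.62°  →  valid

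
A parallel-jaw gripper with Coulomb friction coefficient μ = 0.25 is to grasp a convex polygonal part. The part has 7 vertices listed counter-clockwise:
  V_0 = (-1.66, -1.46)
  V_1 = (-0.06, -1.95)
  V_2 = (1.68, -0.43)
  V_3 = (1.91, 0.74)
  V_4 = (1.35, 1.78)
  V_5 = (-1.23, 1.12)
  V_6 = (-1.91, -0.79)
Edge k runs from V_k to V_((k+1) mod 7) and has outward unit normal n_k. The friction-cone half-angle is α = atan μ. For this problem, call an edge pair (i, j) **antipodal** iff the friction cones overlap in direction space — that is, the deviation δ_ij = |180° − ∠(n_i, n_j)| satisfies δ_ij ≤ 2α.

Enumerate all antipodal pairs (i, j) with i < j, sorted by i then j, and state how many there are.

α = atan 0.25 = 14.04°;  2α = 28.07°
n_0 = (-0.2928, -0.9562)
n_1 = (+0.6579, -0.7531)
n_2 = (+0.9812, -0.1929)
n_3 = (+0.8805, +0.4741)
n_4 = (-0.2478, +0.9688)
n_5 = (-0.9421, +0.3354)
n_6 = (-0.9369, -0.3496)
  (0,1): δ = 121.83°  ·
  (0,2): δ = 84.09°  ·
  (0,3): δ = 44.67°  ·
  (0,4): δ = 31.38°  ·
  (0,5): δ = 87.43°  ·
  (0,6): δ = 127.49°  ·
  (1,2): δ = 142.26°  ·
  (1,3): δ = 102.84°  ·
  (1,4): δ = 26.79°  ✓
  (1,5): δ = 29.26°  ·
  (1,6): δ = 69.32°  ·
  (2,3): δ = 140.58°  ·
  (2,4): δ = 64.53°  ·
  (2,5): δ = 8.48°  ✓
  (2,6): δ = 31.58°  ·
  (3,4): δ = 103.95°  ·
  (3,5): δ = 47.90°  ·
  (3,6): δ = 7.84°  ✓
  (4,5): δ = 123.95°  ·
  (4,6): δ = 83.89°  ·
  (5,6): δ = 139.94°  ·
antipodal pairs: 3

count = 3; pairs: (1,4), (2,5), (3,6)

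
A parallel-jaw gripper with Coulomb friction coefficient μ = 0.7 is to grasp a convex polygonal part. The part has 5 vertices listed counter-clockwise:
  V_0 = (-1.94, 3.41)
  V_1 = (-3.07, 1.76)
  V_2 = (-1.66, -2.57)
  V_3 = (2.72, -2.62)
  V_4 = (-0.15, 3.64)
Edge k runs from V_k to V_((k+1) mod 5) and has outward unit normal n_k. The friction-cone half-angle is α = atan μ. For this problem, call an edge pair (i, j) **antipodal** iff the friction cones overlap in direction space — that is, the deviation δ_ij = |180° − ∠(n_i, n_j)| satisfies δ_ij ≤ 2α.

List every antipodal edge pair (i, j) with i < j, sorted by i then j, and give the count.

α = atan 0.7 = 34.99°;  2α = 69.98°
n_0 = (-0.8251, +0.5650)
n_1 = (-0.9509, -0.3096)
n_2 = (-0.0114, -0.9999)
n_3 = (+0.9090, +0.4168)
n_4 = (-0.1274, +0.9918)
  (0,1): δ = 127.56°  ·
  (0,2): δ = 56.25°  ✓
  (0,3): δ = 59.04°  ✓
  (0,4): δ = 131.73°  ·
  (1,2): δ = 108.69°  ·
  (1,3): δ = 6.59°  ✓
  (1,4): δ = 79.28°  ·
  (2,3): δ = 64.72°  ✓
  (2,4): δ = 7.98°  ✓
  (3,4): δ = 107.31°  ·
antipodal pairs: 5

count = 5; pairs: (0,2), (0,3), (1,3), (2,3), (2,4)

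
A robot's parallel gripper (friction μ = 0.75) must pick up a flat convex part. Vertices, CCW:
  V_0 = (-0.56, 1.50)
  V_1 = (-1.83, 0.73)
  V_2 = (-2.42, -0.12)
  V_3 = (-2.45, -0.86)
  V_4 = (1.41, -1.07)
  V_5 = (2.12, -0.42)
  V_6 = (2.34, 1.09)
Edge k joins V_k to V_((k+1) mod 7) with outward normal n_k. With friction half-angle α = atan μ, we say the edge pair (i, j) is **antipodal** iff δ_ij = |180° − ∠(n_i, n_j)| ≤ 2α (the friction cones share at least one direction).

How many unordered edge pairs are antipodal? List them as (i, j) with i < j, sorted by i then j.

count = 10; pairs: (0,3), (0,4), (0,5), (1,3), (1,4), (1,5), (2,4), (2,5), (3,6), (4,6)

α = atan 0.75 = 36.87°;  2α = 73.74°
n_0 = (-0.5185, +0.8551)
n_1 = (-0.8215, +0.5702)
n_2 = (-0.9992, +0.0405)
n_3 = (-0.0543, -0.9985)
n_4 = (+0.6753, -0.7376)
n_5 = (+0.9896, -0.1442)
n_6 = (+0.1400, +0.9902)
  (0,1): δ = 155.99°  ·
  (0,2): δ = 123.55°  ·
  (0,3): δ = 34.34°  ✓
  (0,4): δ = 11.25°  ✓
  (0,5): δ = 50.48°  ✓
  (0,6): δ = 140.72°  ·
  (1,2): δ = 147.56°  ·
  (1,3): δ = 58.35°  ✓
  (1,4): δ = 12.76°  ✓
  (1,5): δ = 26.48°  ✓
  (1,6): δ = 116.72°  ·
  (2,3): δ = 90.79°  ·
  (2,4): δ = 45.20°  ✓
  (2,5): δ = 5.97°  ✓
  (2,6): δ = 84.27°  ·
  (3,4): δ = 134.41°  ·
  (3,5): δ = 95.18°  ·
  (3,6): δ = 4.93°  ✓
  (4,5): δ = 140.76°  ·
  (4,6): δ = 50.52°  ✓
  (5,6): δ = 89.76°  ·
antipodal pairs: 10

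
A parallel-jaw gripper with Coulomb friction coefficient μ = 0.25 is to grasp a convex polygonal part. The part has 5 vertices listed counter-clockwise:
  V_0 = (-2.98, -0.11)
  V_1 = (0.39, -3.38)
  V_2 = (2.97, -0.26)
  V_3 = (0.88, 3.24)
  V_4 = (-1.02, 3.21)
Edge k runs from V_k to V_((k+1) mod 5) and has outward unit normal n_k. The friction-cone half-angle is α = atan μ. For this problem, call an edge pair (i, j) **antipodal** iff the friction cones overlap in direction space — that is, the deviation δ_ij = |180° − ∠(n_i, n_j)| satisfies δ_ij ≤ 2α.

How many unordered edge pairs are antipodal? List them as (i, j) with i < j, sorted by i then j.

count = 2; pairs: (0,2), (1,4)

α = atan 0.25 = 14.04°;  2α = 28.07°
n_0 = (-0.6964, -0.7177)
n_1 = (+0.7706, -0.6373)
n_2 = (+0.8586, +0.5127)
n_3 = (-0.0158, +0.9999)
n_4 = (-0.8611, +0.5084)
  (0,1): δ = 85.45°  ·
  (0,2): δ = 15.02°  ✓
  (0,3): δ = 45.04°  ·
  (0,4): δ = 103.58°  ·
  (1,2): δ = 109.57°  ·
  (1,3): δ = 49.51°  ·
  (1,4): δ = 9.03°  ✓
  (2,3): δ = 119.94°  ·
  (2,4): δ = 61.40°  ·
  (3,4): δ = 121.46°  ·
antipodal pairs: 2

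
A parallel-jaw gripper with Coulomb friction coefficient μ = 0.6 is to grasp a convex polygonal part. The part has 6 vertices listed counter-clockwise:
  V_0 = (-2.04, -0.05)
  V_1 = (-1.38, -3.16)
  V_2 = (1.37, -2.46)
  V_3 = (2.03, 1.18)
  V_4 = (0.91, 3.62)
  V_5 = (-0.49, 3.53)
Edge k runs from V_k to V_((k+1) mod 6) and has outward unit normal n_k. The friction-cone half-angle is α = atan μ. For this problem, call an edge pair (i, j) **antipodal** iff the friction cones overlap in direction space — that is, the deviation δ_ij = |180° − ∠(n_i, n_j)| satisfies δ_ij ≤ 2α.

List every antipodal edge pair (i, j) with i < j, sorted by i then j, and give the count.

count = 6; pairs: (0,2), (0,3), (1,4), (1,5), (2,5), (3,5)

α = atan 0.6 = 30.96°;  2α = 61.93°
n_0 = (-0.9782, -0.2076)
n_1 = (+0.2467, -0.9691)
n_2 = (+0.9840, -0.1784)
n_3 = (+0.9088, +0.4172)
n_4 = (-0.0642, +0.9979)
n_5 = (-0.9177, +0.3973)
  (0,1): δ = 87.70°  ·
  (0,2): δ = 22.26°  ✓
  (0,3): δ = 12.67°  ✓
  (0,4): δ = 81.70°  ·
  (0,5): δ = 144.61°  ·
  (1,2): δ = 114.56°  ·
  (1,3): δ = 79.63°  ·
  (1,4): δ = 10.60°  ✓
  (1,5): δ = 52.31°  ✓
  (2,3): δ = 145.07°  ·
  (2,4): δ = 76.04°  ·
  (2,5): δ = 13.13°  ✓
  (3,4): δ = 110.98°  ·
  (3,5): δ = 48.07°  ✓
  (4,5): δ = 117.09°  ·
antipodal pairs: 6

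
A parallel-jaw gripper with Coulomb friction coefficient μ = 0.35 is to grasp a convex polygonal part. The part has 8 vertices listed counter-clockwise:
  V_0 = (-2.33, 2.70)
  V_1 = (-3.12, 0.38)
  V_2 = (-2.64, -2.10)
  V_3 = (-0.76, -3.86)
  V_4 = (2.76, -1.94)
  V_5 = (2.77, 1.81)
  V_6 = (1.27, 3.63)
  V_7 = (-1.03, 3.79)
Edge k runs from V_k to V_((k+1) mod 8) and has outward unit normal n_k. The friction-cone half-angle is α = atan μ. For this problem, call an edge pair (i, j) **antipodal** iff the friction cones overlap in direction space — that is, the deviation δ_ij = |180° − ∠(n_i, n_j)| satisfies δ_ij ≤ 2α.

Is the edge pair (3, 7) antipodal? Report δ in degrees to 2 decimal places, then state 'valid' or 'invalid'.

α = atan 0.35 = 19.29°;  2α = 38.58°
edge 3: e_3 = (+3.52, +1.92);  n_3 = (+0.4789, -0.8779)
edge 7: e_7 = (-1.30, -1.09);  n_7 = (-0.6425, +0.7663)
∠(n_3, n_7) = 168.63°
δ = |180° − 168.63°| = 11.37°
11.37° ≤ 2α = 38.58°  →  valid

δ = 11.37°, valid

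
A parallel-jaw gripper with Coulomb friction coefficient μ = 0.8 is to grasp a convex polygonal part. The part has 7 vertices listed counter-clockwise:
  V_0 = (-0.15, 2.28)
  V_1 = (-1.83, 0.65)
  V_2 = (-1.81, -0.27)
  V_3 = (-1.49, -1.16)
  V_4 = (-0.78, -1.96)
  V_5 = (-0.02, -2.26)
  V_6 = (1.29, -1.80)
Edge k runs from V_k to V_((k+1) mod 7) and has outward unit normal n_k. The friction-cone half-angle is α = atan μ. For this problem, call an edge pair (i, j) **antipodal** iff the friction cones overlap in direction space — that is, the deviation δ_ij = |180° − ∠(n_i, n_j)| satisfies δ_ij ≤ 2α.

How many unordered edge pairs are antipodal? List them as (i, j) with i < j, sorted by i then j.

α = atan 0.8 = 38.66°;  2α = 77.32°
n_0 = (-0.6963, +0.7177)
n_1 = (-0.9998, -0.0217)
n_2 = (-0.9410, -0.3383)
n_3 = (-0.7479, -0.6638)
n_4 = (-0.3672, -0.9302)
n_5 = (+0.3313, -0.9435)
n_6 = (+0.9430, +0.3328)
  (0,1): δ = 132.89°  ·
  (0,2): δ = 114.36°  ·
  (0,3): δ = 92.55°  ·
  (0,4): δ = 65.68°  ✓
  (0,5): δ = 24.79°  ✓
  (0,6): δ = 65.31°  ✓
  (1,2): δ = 161.47°  ·
  (1,3): δ = 139.66°  ·
  (1,4): δ = 112.79°  ·
  (1,5): δ = 71.90°  ✓
  (1,6): δ = 18.19°  ✓
  (2,3): δ = 158.19°  ·
  (2,4): δ = 131.32°  ·
  (2,5): δ = 90.43°  ·
  (2,6): δ = 0.34°  ✓
  (3,4): δ = 153.13°  ·
  (3,5): δ = 112.24°  ·
  (3,6): δ = 22.15°  ✓
  (4,5): δ = 139.11°  ·
  (4,6): δ = 49.02°  ✓
  (5,6): δ = 89.91°  ·
antipodal pairs: 8

count = 8; pairs: (0,4), (0,5), (0,6), (1,5), (1,6), (2,6), (3,6), (4,6)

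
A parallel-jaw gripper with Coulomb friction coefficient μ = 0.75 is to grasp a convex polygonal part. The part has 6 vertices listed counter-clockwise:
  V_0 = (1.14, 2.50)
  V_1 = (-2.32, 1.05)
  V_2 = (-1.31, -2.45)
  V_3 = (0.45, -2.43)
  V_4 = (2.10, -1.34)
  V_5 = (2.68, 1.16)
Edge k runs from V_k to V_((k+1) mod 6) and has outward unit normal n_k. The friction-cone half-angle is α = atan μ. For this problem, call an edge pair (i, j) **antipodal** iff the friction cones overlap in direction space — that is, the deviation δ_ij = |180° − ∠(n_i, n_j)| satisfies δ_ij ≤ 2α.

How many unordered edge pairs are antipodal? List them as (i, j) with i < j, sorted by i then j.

count = 7; pairs: (0,2), (0,3), (0,4), (1,3), (1,4), (1,5), (2,5)

α = atan 0.75 = 36.87°;  2α = 73.74°
n_0 = (-0.3865, +0.9223)
n_1 = (-0.9608, -0.2773)
n_2 = (+0.0114, -0.9999)
n_3 = (+0.5512, -0.8344)
n_4 = (+0.9741, -0.2260)
n_5 = (+0.6564, +0.7544)
  (0,1): δ = 96.64°  ·
  (0,2): δ = 22.09°  ✓
  (0,3): δ = 10.71°  ✓
  (0,4): δ = 54.20°  ✓
  (0,5): δ = 116.24°  ·
  (1,2): δ = 105.45°  ·
  (1,3): δ = 72.65°  ✓
  (1,4): δ = 29.16°  ✓
  (1,5): δ = 32.88°  ✓
  (2,3): δ = 147.20°  ·
  (2,4): δ = 103.71°  ·
  (2,5): δ = 41.68°  ✓
  (3,4): δ = 136.51°  ·
  (3,5): δ = 74.48°  ·
  (4,5): δ = 117.97°  ·
antipodal pairs: 7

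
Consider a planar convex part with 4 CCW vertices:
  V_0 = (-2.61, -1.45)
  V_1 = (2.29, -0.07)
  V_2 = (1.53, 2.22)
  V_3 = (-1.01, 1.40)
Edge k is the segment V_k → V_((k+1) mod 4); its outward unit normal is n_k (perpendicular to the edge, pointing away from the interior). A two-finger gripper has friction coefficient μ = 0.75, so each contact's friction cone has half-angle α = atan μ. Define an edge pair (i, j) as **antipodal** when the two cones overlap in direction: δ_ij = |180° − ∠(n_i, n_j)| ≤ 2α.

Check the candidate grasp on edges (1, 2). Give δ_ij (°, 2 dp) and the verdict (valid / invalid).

δ = 90.47°, invalid

α = atan 0.75 = 36.87°;  2α = 73.74°
edge 1: e_1 = (-0.76, +2.29);  n_1 = (+0.9491, +0.3150)
edge 2: e_2 = (-2.54, -0.82);  n_2 = (-0.3072, +0.9516)
∠(n_1, n_2) = 89.53°
δ = |180° − 89.53°| = 90.47°
90.47° > 2α = 73.74°  →  invalid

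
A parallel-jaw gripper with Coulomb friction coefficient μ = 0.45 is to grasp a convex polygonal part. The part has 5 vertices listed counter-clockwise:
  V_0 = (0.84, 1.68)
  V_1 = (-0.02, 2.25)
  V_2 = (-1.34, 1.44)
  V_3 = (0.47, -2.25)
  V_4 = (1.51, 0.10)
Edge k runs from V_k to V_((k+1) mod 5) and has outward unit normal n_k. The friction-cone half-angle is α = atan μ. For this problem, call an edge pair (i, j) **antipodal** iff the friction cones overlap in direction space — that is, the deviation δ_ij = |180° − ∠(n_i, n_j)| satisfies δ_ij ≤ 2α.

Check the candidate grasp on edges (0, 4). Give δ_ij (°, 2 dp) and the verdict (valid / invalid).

δ = 146.52°, invalid

α = atan 0.45 = 24.23°;  2α = 48.46°
edge 0: e_0 = (-0.86, +0.57);  n_0 = (+0.5525, +0.8335)
edge 4: e_4 = (-0.67, +1.58);  n_4 = (+0.9206, +0.3904)
∠(n_0, n_4) = 33.48°
δ = |180° − 33.48°| = 146.52°
146.52° > 2α = 48.46°  →  invalid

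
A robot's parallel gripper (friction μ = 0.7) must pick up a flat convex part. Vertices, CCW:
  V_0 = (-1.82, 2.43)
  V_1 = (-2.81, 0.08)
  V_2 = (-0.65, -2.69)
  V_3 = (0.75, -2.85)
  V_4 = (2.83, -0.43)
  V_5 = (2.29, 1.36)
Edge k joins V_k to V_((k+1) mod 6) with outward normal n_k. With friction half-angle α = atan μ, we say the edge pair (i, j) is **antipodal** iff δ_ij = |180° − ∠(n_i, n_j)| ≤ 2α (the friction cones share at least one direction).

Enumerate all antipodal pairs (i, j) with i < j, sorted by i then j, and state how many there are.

α = atan 0.7 = 34.99°;  2α = 69.98°
n_0 = (-0.9216, +0.3882)
n_1 = (-0.7886, -0.6149)
n_2 = (-0.1135, -0.9935)
n_3 = (+0.7584, -0.6518)
n_4 = (+0.9574, +0.2888)
n_5 = (+0.2519, +0.9677)
  (0,1): δ = 119.21°  ·
  (0,2): δ = 73.68°  ·
  (0,3): δ = 17.83°  ✓
  (0,4): δ = 39.63°  ✓
  (0,5): δ = 98.25°  ·
  (1,2): δ = 134.47°  ·
  (1,3): δ = 78.63°  ·
  (1,4): δ = 21.16°  ✓
  (1,5): δ = 37.46°  ✓
  (2,3): δ = 124.16°  ·
  (2,4): δ = 66.69°  ✓
  (2,5): δ = 8.07°  ✓
  (3,4): δ = 122.53°  ·
  (3,5): δ = 63.91°  ✓
  (4,5): δ = 121.38°  ·
antipodal pairs: 7

count = 7; pairs: (0,3), (0,4), (1,4), (1,5), (2,4), (2,5), (3,5)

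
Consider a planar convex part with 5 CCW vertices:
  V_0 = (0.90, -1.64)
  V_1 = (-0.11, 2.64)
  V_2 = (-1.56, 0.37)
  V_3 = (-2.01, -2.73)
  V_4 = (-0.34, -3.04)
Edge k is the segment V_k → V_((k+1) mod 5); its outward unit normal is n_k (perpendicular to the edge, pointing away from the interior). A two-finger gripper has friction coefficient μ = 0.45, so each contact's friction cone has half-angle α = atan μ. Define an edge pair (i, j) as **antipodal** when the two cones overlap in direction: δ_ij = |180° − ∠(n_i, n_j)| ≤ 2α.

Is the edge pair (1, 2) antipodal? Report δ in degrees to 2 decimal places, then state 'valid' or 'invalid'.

α = atan 0.45 = 24.23°;  2α = 48.46°
edge 1: e_1 = (-1.45, -2.27);  n_1 = (-0.8427, +0.5383)
edge 2: e_2 = (-0.45, -3.10);  n_2 = (-0.9896, +0.1437)
∠(n_1, n_2) = 24.31°
δ = |180° − 24.31°| = 155.69°
155.69° > 2α = 48.46°  →  invalid

δ = 155.69°, invalid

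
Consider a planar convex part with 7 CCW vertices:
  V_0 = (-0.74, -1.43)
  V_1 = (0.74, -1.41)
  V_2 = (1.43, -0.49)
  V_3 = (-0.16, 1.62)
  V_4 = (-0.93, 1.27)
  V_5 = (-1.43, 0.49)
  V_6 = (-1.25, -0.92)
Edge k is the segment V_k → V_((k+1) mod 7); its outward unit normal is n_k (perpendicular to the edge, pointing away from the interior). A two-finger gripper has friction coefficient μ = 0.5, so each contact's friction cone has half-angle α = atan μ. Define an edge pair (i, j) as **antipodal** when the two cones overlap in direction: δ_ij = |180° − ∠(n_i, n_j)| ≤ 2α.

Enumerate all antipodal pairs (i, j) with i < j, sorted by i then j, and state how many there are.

count = 6; pairs: (0,3), (1,3), (1,4), (1,5), (2,5), (2,6)

α = atan 0.5 = 26.57°;  2α = 53.13°
n_0 = (+0.0135, -0.9999)
n_1 = (+0.8000, -0.6000)
n_2 = (+0.7986, +0.6018)
n_3 = (-0.4138, +0.9104)
n_4 = (-0.8419, +0.5397)
n_5 = (-0.9919, -0.1266)
n_6 = (-0.7071, -0.7071)
  (0,1): δ = 127.64°  ·
  (0,2): δ = 53.77°  ·
  (0,3): δ = 23.67°  ✓
  (0,4): δ = 56.56°  ·
  (0,5): δ = 96.50°  ·
  (0,6): δ = 134.23°  ·
  (1,2): δ = 106.13°  ·
  (1,3): δ = 28.69°  ✓
  (1,4): δ = 4.21°  ✓
  (1,5): δ = 44.14°  ✓
  (1,6): δ = 81.87°  ·
  (2,3): δ = 102.56°  ·
  (2,4): δ = 69.66°  ·
  (2,5): δ = 29.73°  ✓
  (2,6): δ = 8.00°  ✓
  (3,4): δ = 147.10°  ·
  (3,5): δ = 107.17°  ·
  (3,6): δ = 69.44°  ·
  (4,5): δ = 140.06°  ·
  (4,6): δ = 102.34°  ·
  (5,6): δ = 142.28°  ·
antipodal pairs: 6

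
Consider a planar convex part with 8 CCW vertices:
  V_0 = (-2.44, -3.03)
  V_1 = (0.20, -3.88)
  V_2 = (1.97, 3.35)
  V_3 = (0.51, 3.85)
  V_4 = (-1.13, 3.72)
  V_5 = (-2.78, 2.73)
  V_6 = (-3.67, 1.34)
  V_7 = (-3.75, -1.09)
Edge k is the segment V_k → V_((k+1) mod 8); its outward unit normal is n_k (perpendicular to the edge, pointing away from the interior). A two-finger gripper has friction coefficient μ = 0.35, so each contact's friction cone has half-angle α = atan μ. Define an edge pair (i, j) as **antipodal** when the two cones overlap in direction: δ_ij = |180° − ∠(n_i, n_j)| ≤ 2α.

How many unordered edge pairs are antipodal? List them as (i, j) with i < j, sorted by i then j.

α = atan 0.35 = 19.29°;  2α = 38.58°
n_0 = (-0.3065, -0.9519)
n_1 = (+0.9713, -0.2378)
n_2 = (+0.3240, +0.9461)
n_3 = (-0.0790, +0.9969)
n_4 = (-0.5145, +0.8575)
n_5 = (-0.8422, +0.5392)
n_6 = (-0.9995, +0.0329)
n_7 = (-0.8287, -0.5596)
  (0,1): δ = 85.91°  ·
  (0,2): δ = 1.06°  ✓
  (0,3): δ = 22.38°  ✓
  (0,4): δ = 48.81°  ·
  (0,5): δ = 75.22°  ·
  (0,6): δ = 105.96°  ·
  (0,7): δ = 141.88°  ·
  (1,2): δ = 95.15°  ·
  (1,3): δ = 71.71°  ·
  (1,4): δ = 45.28°  ·
  (1,5): δ = 18.87°  ✓
  (1,6): δ = 11.87°  ✓
  (1,7): δ = 47.79°  ·
  (2,3): δ = 156.56°  ·
  (2,4): δ = 130.13°  ·
  (2,5): δ = 103.73°  ·
  (2,6): δ = 72.98°  ·
  (2,7): δ = 37.07°  ✓
  (3,4): δ = 153.57°  ·
  (3,5): δ = 127.16°  ·
  (3,6): δ = 96.42°  ·
  (3,7): δ = 60.50°  ·
  (4,5): δ = 153.59°  ·
  (4,6): δ = 122.85°  ·
  (4,7): δ = 86.93°  ·
  (5,6): δ = 149.25°  ·
  (5,7): δ = 113.34°  ·
  (6,7): δ = 144.08°  ·
antipodal pairs: 5

count = 5; pairs: (0,2), (0,3), (1,5), (1,6), (2,7)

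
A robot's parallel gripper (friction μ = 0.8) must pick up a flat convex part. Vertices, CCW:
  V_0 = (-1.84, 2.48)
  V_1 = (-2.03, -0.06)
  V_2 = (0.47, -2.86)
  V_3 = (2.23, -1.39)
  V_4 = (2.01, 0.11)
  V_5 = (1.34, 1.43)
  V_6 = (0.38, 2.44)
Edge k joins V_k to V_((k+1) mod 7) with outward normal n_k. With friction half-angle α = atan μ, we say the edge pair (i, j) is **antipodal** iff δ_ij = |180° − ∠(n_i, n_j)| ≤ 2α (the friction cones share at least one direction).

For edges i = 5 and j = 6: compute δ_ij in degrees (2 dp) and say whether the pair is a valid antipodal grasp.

δ = 134.58°, invalid

α = atan 0.8 = 38.66°;  2α = 77.32°
edge 5: e_5 = (-0.96, +1.01);  n_5 = (+0.7248, +0.6889)
edge 6: e_6 = (-2.22, +0.04);  n_6 = (+0.0180, +0.9998)
∠(n_5, n_6) = 45.42°
δ = |180° − 45.42°| = 134.58°
134.58° > 2α = 77.32°  →  invalid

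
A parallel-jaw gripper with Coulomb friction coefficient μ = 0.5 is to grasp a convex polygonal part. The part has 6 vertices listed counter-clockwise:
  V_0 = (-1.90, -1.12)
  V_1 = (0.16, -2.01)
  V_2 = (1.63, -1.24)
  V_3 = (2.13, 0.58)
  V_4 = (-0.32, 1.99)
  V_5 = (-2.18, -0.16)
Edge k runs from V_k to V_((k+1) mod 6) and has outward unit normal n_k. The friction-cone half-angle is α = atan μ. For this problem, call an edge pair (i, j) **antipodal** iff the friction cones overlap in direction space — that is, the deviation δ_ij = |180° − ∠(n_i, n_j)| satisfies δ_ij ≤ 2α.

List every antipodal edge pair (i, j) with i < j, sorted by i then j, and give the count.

count = 5; pairs: (0,3), (1,4), (2,4), (2,5), (3,5)

α = atan 0.5 = 26.57°;  2α = 53.13°
n_0 = (-0.3966, -0.9180)
n_1 = (+0.4640, -0.8858)
n_2 = (+0.9643, -0.2649)
n_3 = (+0.4988, +0.8667)
n_4 = (-0.7563, +0.6543)
n_5 = (-0.9600, -0.2800)
  (0,1): δ = 128.99°  ·
  (0,2): δ = 82.00°  ·
  (0,3): δ = 6.55°  ✓
  (0,4): δ = 72.50°  ·
  (0,5): δ = 129.63°  ·
  (1,2): δ = 133.01°  ·
  (1,3): δ = 57.57°  ·
  (1,4): δ = 21.49°  ✓
  (1,5): δ = 78.61°  ·
  (2,3): δ = 104.56°  ·
  (2,4): δ = 25.50°  ✓
  (2,5): δ = 31.62°  ✓
  (3,4): δ = 100.94°  ·
  (3,5): δ = 43.82°  ✓
  (4,5): δ = 122.88°  ·
antipodal pairs: 5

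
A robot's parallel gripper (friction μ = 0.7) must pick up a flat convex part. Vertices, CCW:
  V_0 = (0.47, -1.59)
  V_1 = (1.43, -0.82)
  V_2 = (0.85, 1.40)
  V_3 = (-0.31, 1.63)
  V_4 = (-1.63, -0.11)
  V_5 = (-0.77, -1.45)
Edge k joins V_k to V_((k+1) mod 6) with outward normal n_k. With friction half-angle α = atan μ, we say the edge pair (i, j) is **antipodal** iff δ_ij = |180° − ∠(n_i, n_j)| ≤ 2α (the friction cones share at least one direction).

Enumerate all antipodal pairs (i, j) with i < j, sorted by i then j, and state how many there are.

α = atan 0.7 = 34.99°;  2α = 69.98°
n_0 = (+0.6257, -0.7801)
n_1 = (+0.9675, +0.2528)
n_2 = (+0.1945, +0.9809)
n_3 = (-0.7967, +0.6044)
n_4 = (-0.8416, -0.5401)
n_5 = (-0.1122, -0.9937)
  (0,1): δ = 114.09°  ·
  (0,2): δ = 49.95°  ✓
  (0,3): δ = 14.08°  ✓
  (0,4): δ = 83.96°  ·
  (0,5): δ = 134.83°  ·
  (1,2): δ = 115.86°  ·
  (1,3): δ = 51.83°  ✓
  (1,4): δ = 18.05°  ✓
  (1,5): δ = 68.92°  ✓
  (2,3): δ = 115.97°  ·
  (2,4): δ = 46.09°  ✓
  (2,5): δ = 4.77°  ✓
  (3,4): δ = 110.12°  ·
  (3,5): δ = 59.26°  ✓
  (4,5): δ = 129.13°  ·
antipodal pairs: 8

count = 8; pairs: (0,2), (0,3), (1,3), (1,4), (1,5), (2,4), (2,5), (3,5)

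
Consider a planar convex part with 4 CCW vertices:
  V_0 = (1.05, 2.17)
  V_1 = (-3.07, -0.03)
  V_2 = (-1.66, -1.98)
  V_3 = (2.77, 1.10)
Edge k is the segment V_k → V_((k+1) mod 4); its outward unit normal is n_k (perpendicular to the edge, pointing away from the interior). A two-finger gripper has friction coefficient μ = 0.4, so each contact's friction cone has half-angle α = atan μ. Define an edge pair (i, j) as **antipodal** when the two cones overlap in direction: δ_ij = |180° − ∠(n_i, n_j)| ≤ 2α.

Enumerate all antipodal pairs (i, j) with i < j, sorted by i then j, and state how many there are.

α = atan 0.4 = 21.80°;  2α = 43.60°
n_0 = (-0.4710, +0.8821)
n_1 = (-0.8104, -0.5859)
n_2 = (+0.5708, -0.8211)
n_3 = (+0.5282, +0.8491)
  (0,1): δ = 82.23°  ·
  (0,2): δ = 6.71°  ✓
  (0,3): δ = 120.01°  ·
  (1,2): δ = 91.06°  ·
  (1,3): δ = 22.24°  ✓
  (2,3): δ = 66.69°  ·
antipodal pairs: 2

count = 2; pairs: (0,2), (1,3)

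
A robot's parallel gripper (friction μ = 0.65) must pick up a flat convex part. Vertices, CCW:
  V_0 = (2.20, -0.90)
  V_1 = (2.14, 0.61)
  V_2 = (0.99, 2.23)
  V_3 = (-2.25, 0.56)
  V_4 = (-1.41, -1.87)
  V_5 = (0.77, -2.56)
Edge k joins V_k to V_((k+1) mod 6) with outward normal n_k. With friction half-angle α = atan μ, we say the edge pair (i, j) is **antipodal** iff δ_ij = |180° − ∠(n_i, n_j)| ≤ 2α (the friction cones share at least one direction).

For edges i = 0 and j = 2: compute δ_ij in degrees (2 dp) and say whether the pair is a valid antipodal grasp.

δ = 65.01°, valid

α = atan 0.65 = 33.02°;  2α = 66.05°
edge 0: e_0 = (-0.06, +1.51);  n_0 = (+0.9992, +0.0397)
edge 2: e_2 = (-3.24, -1.67);  n_2 = (-0.4582, +0.8889)
∠(n_0, n_2) = 114.99°
δ = |180° − 114.99°| = 65.01°
65.01° ≤ 2α = 66.05°  →  valid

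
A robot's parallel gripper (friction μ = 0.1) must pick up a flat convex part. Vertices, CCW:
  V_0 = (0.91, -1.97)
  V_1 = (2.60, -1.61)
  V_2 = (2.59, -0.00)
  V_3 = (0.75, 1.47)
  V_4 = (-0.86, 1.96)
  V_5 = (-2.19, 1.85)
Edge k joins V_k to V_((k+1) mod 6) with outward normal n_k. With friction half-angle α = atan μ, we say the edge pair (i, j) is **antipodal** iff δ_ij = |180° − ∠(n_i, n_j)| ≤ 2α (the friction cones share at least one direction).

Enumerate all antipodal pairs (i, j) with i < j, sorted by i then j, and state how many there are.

α = atan 0.1 = 5.71°;  2α = 11.42°
n_0 = (+0.2083, -0.9781)
n_1 = (+1.0000, +0.0062)
n_2 = (+0.6242, +0.7813)
n_3 = (+0.2912, +0.9567)
n_4 = (-0.0824, +0.9966)
n_5 = (-0.7765, -0.6301)
  (0,1): δ = 101.67°  ·
  (0,2): δ = 50.65°  ·
  (0,3): δ = 28.95°  ·
  (0,4): δ = 7.30°  ✓
  (0,5): δ = 117.03°  ·
  (1,2): δ = 128.98°  ·
  (1,3): δ = 107.28°  ·
  (1,4): δ = 85.63°  ·
  (1,5): δ = 38.70°  ·
  (2,3): δ = 158.31°  ·
  (2,4): δ = 136.65°  ·
  (2,5): δ = 12.32°  ·
  (3,4): δ = 158.34°  ·
  (3,5): δ = 34.01°  ·
  (4,5): δ = 55.67°  ·
antipodal pairs: 1

count = 1; pairs: (0,4)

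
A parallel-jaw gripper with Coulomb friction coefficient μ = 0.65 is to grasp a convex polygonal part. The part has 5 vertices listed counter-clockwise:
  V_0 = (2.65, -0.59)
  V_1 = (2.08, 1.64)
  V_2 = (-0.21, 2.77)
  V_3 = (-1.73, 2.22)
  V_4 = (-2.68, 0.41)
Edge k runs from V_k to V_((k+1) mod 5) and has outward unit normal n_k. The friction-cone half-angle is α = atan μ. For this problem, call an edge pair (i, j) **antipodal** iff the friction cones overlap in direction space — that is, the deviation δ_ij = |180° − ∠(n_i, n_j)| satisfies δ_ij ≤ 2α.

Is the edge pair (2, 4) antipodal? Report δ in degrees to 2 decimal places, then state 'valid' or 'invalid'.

δ = 30.52°, valid

α = atan 0.65 = 33.02°;  2α = 66.05°
edge 2: e_2 = (-1.52, -0.55);  n_2 = (-0.3403, +0.9403)
edge 4: e_4 = (+5.33, -1.00);  n_4 = (-0.1844, -0.9829)
∠(n_2, n_4) = 149.48°
δ = |180° − 149.48°| = 30.52°
30.52° ≤ 2α = 66.05°  →  valid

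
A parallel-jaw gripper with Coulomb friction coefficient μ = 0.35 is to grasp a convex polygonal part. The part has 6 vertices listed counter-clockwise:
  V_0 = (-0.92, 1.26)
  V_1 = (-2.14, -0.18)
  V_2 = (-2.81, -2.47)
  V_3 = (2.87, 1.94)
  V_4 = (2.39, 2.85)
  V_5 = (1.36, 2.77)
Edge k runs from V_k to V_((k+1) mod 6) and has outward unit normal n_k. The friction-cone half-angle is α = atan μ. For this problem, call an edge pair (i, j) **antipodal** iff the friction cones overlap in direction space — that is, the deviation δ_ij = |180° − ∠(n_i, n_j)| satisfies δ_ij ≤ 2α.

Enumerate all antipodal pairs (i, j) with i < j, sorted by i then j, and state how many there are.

count = 4; pairs: (0,2), (1,2), (2,4), (2,5)

α = atan 0.35 = 19.29°;  2α = 38.58°
n_0 = (-0.7630, +0.6464)
n_1 = (-0.9598, +0.2808)
n_2 = (+0.6133, -0.7899)
n_3 = (+0.8845, +0.4665)
n_4 = (-0.0774, +0.9970)
n_5 = (-0.5522, +0.8337)
  (0,1): δ = 156.04°  ·
  (0,2): δ = 11.90°  ✓
  (0,3): δ = 68.08°  ·
  (0,4): δ = 134.71°  ·
  (0,5): δ = 163.79°  ·
  (1,2): δ = 35.87°  ✓
  (1,3): δ = 44.12°  ·
  (1,4): δ = 110.75°  ·
  (1,5): δ = 139.82°  ·
  (2,3): δ = 100.02°  ·
  (2,4): δ = 33.38°  ✓
  (2,5): δ = 4.31°  ✓
  (3,4): δ = 113.37°  ·
  (3,5): δ = 84.29°  ·
  (4,5): δ = 150.93°  ·
antipodal pairs: 4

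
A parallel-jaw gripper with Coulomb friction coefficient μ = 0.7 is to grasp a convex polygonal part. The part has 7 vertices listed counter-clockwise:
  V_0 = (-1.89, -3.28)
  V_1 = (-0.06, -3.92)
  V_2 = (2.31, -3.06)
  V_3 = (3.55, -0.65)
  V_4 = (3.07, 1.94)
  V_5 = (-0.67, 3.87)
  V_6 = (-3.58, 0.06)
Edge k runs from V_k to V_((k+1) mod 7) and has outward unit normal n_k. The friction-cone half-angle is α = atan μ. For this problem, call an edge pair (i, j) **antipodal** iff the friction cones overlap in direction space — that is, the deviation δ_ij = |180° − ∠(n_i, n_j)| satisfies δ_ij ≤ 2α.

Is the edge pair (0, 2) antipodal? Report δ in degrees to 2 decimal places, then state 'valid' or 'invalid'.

α = atan 0.7 = 34.99°;  2α = 69.98°
edge 0: e_0 = (+1.83, -0.64);  n_0 = (-0.3301, -0.9439)
edge 2: e_2 = (+1.24, +2.41);  n_2 = (+0.8892, -0.4575)
∠(n_0, n_2) = 82.05°
δ = |180° − 82.05°| = 97.95°
97.95° > 2α = 69.98°  →  invalid

δ = 97.95°, invalid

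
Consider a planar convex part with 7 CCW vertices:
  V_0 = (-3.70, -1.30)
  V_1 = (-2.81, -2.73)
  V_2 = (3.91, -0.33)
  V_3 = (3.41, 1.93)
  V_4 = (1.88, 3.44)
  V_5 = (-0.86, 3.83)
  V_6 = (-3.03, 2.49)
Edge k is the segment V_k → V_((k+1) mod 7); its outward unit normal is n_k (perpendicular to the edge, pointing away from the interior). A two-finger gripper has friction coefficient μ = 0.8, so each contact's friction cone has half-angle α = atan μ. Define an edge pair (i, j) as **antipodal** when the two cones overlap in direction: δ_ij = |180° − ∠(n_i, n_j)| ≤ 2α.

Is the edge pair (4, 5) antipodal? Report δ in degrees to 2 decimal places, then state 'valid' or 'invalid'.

α = atan 0.8 = 38.66°;  2α = 77.32°
edge 4: e_4 = (-2.74, +0.39);  n_4 = (+0.1409, +0.9900)
edge 5: e_5 = (-2.17, -1.34);  n_5 = (-0.5254, +0.8508)
∠(n_4, n_5) = 39.80°
δ = |180° − 39.80°| = 140.20°
140.20° > 2α = 77.32°  →  invalid

δ = 140.20°, invalid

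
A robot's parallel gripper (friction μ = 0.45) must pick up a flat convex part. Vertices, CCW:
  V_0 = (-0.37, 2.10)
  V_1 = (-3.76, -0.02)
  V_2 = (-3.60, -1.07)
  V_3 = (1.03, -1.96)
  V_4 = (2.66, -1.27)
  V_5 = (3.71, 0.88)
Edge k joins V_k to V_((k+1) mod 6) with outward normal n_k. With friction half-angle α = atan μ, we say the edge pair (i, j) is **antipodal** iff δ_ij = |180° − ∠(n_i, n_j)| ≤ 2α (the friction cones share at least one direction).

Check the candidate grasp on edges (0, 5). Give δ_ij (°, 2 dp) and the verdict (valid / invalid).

α = atan 0.45 = 24.23°;  2α = 48.46°
edge 0: e_0 = (-3.39, -2.12);  n_0 = (-0.5302, +0.8479)
edge 5: e_5 = (-4.08, +1.22);  n_5 = (+0.2865, +0.9581)
∠(n_0, n_5) = 48.67°
δ = |180° − 48.67°| = 131.33°
131.33° > 2α = 48.46°  →  invalid

δ = 131.33°, invalid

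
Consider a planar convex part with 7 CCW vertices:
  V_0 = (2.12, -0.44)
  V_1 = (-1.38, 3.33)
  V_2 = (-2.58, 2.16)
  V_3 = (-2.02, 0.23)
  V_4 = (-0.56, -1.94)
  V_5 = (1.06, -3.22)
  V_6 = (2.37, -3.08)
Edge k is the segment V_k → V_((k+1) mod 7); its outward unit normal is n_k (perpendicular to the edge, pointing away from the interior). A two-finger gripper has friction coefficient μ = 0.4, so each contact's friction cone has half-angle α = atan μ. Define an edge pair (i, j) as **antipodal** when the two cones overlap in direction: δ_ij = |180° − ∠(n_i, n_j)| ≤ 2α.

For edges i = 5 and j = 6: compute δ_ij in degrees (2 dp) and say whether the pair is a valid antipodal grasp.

δ = 90.69°, invalid

α = atan 0.4 = 21.80°;  2α = 43.60°
edge 5: e_5 = (+1.31, +0.14);  n_5 = (+0.1063, -0.9943)
edge 6: e_6 = (-0.25, +2.64);  n_6 = (+0.9955, +0.0943)
∠(n_5, n_6) = 89.31°
δ = |180° − 89.31°| = 90.69°
90.69° > 2α = 43.60°  →  invalid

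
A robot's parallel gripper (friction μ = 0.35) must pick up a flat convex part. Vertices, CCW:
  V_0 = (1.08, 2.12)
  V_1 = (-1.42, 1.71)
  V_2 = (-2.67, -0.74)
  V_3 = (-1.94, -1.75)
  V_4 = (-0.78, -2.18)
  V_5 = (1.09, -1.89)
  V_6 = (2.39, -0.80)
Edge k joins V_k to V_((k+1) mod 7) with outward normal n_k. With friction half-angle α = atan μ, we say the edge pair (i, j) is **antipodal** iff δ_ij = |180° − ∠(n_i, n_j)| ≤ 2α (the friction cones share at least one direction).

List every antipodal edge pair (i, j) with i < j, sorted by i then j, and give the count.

α = atan 0.35 = 19.29°;  2α = 38.58°
n_0 = (-0.1618, +0.9868)
n_1 = (-0.8908, +0.4545)
n_2 = (-0.8105, -0.5858)
n_3 = (-0.3476, -0.9377)
n_4 = (+0.1532, -0.9882)
n_5 = (+0.6425, -0.7663)
n_6 = (+0.9124, +0.4093)
  (0,1): δ = 126.34°  ·
  (0,2): δ = 63.46°  ·
  (0,3): δ = 29.65°  ✓
  (0,4): δ = 0.50°  ✓
  (0,5): δ = 30.66°  ✓
  (0,6): δ = 104.85°  ·
  (1,2): δ = 117.11°  ·
  (1,3): δ = 83.31°  ·
  (1,4): δ = 54.15°  ·
  (1,5): δ = 22.99°  ✓
  (1,6): δ = 51.19°  ·
  (2,3): δ = 146.20°  ·
  (2,4): δ = 117.04°  ·
  (2,5): δ = 85.88°  ·
  (2,6): δ = 11.70°  ✓
  (3,4): δ = 150.85°  ·
  (3,5): δ = 119.68°  ·
  (3,6): δ = 45.50°  ·
  (4,5): δ = 148.84°  ·
  (4,6): δ = 74.65°  ·
  (5,6): δ = 105.82°  ·
antipodal pairs: 5

count = 5; pairs: (0,3), (0,4), (0,5), (1,5), (2,6)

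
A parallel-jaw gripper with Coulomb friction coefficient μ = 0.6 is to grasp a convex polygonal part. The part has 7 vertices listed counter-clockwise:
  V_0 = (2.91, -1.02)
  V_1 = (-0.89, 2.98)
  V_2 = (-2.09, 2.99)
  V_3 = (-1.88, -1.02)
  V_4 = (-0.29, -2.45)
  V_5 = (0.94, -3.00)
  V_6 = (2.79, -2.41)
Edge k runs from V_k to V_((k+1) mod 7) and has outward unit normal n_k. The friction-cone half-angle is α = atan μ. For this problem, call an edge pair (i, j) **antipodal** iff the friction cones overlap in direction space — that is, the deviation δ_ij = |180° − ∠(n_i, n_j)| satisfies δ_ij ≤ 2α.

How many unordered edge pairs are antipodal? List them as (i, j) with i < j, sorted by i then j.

count = 8; pairs: (0,2), (0,3), (0,4), (1,3), (1,4), (1,5), (2,6), (3,6)

α = atan 0.6 = 30.96°;  2α = 61.93°
n_0 = (+0.7250, +0.6887)
n_1 = (+0.0083, +1.0000)
n_2 = (-0.9986, -0.0523)
n_3 = (-0.6687, -0.7435)
n_4 = (-0.4082, -0.9129)
n_5 = (+0.3038, -0.9527)
n_6 = (+0.9963, -0.0860)
  (0,1): δ = 134.01°  ·
  (0,2): δ = 40.53°  ✓
  (0,3): δ = 4.50°  ✓
  (0,4): δ = 22.38°  ✓
  (0,5): δ = 64.16°  ·
  (0,6): δ = 131.53°  ·
  (1,2): δ = 86.52°  ·
  (1,3): δ = 41.49°  ✓
  (1,4): δ = 23.61°  ✓
  (1,5): δ = 18.17°  ✓
  (1,6): δ = 85.54°  ·
  (2,3): δ = 134.97°  ·
  (2,4): δ = 117.09°  ·
  (2,5): δ = 75.31°  ·
  (2,6): δ = 7.93°  ✓
  (3,4): δ = 162.12°  ·
  (3,5): δ = 120.34°  ·
  (3,6): δ = 52.97°  ✓
  (4,5): δ = 138.22°  ·
  (4,6): δ = 70.84°  ·
  (5,6): δ = 112.62°  ·
antipodal pairs: 8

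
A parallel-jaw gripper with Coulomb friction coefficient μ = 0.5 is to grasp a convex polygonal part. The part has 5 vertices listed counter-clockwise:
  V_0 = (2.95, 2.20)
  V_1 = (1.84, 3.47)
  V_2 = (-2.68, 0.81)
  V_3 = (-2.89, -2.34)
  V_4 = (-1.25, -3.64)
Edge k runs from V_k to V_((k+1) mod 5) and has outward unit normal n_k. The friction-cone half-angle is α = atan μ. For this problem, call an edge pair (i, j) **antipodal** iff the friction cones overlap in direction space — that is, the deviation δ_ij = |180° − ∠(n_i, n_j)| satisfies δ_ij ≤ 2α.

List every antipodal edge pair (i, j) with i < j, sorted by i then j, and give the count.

count = 4; pairs: (0,2), (0,3), (1,4), (2,4)

α = atan 0.5 = 26.57°;  2α = 53.13°
n_0 = (+0.7529, +0.6581)
n_1 = (-0.5072, +0.8618)
n_2 = (-0.9978, +0.0665)
n_3 = (-0.6212, -0.7837)
n_4 = (+0.8119, -0.5839)
  (0,1): δ = 100.68°  ·
  (0,2): δ = 44.97°  ✓
  (0,3): δ = 10.44°  ✓
  (0,4): δ = 103.12°  ·
  (1,2): δ = 124.29°  ·
  (1,3): δ = 68.88°  ·
  (1,4): δ = 23.80°  ✓
  (2,3): δ = 124.59°  ·
  (2,4): δ = 31.91°  ✓
  (3,4): δ = 87.32°  ·
antipodal pairs: 4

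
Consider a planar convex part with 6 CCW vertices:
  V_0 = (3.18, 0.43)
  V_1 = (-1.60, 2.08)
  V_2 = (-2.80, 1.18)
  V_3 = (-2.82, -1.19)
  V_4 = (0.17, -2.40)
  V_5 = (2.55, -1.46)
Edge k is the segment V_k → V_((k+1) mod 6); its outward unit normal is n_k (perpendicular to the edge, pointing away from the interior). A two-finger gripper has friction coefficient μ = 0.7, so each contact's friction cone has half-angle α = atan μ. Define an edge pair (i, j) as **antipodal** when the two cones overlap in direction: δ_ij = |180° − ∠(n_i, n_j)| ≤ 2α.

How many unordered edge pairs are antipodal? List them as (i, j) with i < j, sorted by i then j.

count = 7; pairs: (0,3), (0,4), (1,3), (1,4), (1,5), (2,4), (2,5)

α = atan 0.7 = 34.99°;  2α = 69.98°
n_0 = (+0.3263, +0.9453)
n_1 = (-0.6000, +0.8000)
n_2 = (-1.0000, +0.0084)
n_3 = (-0.3751, -0.9270)
n_4 = (+0.3673, -0.9301)
n_5 = (+0.9487, -0.3162)
  (0,1): δ = 124.09°  ·
  (0,2): δ = 71.44°  ·
  (0,3): δ = 2.99°  ✓
  (0,4): δ = 40.60°  ✓
  (0,5): δ = 90.61°  ·
  (1,2): δ = 127.35°  ·
  (1,3): δ = 58.90°  ✓
  (1,4): δ = 15.32°  ✓
  (1,5): δ = 34.70°  ✓
  (2,3): δ = 111.55°  ·
  (2,4): δ = 67.96°  ✓
  (2,5): δ = 17.95°  ✓
  (3,4): δ = 136.42°  ·
  (3,5): δ = 86.40°  ·
  (4,5): δ = 129.99°  ·
antipodal pairs: 7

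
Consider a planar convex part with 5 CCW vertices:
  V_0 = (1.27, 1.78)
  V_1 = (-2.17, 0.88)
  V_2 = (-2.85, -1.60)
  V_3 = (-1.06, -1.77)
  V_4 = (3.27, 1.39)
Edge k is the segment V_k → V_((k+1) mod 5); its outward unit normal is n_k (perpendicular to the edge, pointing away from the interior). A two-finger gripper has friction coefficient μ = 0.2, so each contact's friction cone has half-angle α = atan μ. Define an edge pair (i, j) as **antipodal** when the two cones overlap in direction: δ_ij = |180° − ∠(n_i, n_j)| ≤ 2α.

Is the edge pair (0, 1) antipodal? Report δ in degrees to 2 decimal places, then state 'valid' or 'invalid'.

α = atan 0.2 = 11.31°;  2α = 22.62°
edge 0: e_0 = (-3.44, -0.90);  n_0 = (-0.2531, +0.9674)
edge 1: e_1 = (-0.68, -2.48);  n_1 = (-0.9644, +0.2644)
∠(n_0, n_1) = 60.01°
δ = |180° − 60.01°| = 119.99°
119.99° > 2α = 22.62°  →  invalid

δ = 119.99°, invalid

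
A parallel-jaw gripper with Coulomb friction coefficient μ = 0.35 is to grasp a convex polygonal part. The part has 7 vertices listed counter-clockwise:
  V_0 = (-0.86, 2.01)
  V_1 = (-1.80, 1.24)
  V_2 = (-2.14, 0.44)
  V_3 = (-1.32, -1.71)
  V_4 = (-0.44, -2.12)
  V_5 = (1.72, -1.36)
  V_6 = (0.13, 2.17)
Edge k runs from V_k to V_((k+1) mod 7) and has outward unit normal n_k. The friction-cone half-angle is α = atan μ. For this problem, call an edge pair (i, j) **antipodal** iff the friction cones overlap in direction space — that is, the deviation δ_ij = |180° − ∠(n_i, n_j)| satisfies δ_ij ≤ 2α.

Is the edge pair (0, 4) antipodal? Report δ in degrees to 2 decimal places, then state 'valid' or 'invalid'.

δ = 19.94°, valid

α = atan 0.35 = 19.29°;  2α = 38.58°
edge 0: e_0 = (-0.94, -0.77);  n_0 = (-0.6337, +0.7736)
edge 4: e_4 = (+2.16, +0.76);  n_4 = (+0.3319, -0.9433)
∠(n_0, n_4) = 160.06°
δ = |180° − 160.06°| = 19.94°
19.94° ≤ 2α = 38.58°  →  valid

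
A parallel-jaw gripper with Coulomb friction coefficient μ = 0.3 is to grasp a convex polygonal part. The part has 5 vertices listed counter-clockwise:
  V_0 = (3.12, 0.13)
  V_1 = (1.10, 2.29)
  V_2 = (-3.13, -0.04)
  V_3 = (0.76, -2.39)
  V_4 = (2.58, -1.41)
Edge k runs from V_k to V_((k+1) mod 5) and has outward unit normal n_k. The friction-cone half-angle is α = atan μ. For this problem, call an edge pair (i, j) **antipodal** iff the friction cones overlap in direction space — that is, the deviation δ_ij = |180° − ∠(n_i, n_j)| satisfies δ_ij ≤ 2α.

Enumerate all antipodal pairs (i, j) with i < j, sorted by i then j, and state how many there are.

count = 2; pairs: (0,2), (1,3)

α = atan 0.3 = 16.70°;  2α = 33.40°
n_0 = (+0.7304, +0.6830)
n_1 = (-0.4825, +0.8759)
n_2 = (-0.5171, -0.8559)
n_3 = (+0.4741, -0.8805)
n_4 = (+0.9437, -0.3309)
  (0,1): δ = 104.23°  ·
  (0,2): δ = 15.78°  ✓
  (0,3): δ = 75.22°  ·
  (0,4): δ = 117.60°  ·
  (1,2): δ = 59.98°  ·
  (1,3): δ = 0.55°  ✓
  (1,4): δ = 41.83°  ·
  (2,3): δ = 120.56°  ·
  (2,4): δ = 78.19°  ·
  (3,4): δ = 137.62°  ·
antipodal pairs: 2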